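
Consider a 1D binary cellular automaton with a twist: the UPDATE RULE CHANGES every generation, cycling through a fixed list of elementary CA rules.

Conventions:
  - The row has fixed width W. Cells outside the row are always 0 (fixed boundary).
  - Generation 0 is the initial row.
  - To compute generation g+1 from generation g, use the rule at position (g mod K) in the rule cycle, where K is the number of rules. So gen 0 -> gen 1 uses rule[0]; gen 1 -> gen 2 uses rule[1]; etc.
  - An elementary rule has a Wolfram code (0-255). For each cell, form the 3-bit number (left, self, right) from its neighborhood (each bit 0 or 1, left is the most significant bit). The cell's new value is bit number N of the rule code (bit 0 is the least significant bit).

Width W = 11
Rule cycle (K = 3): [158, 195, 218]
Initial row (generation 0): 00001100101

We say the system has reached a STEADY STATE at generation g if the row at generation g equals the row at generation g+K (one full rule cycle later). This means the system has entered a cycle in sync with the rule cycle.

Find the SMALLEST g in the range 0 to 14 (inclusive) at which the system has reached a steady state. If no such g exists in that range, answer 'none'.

Gen 0: 00001100101
Gen 1 (rule 158): 00011011101
Gen 2 (rule 195): 11101001100
Gen 3 (rule 218): 11100111110
Gen 4 (rule 158): 11011111101
Gen 5 (rule 195): 01001111100
Gen 6 (rule 218): 10111111110
Gen 7 (rule 158): 10111111101
Gen 8 (rule 195): 00011111100
Gen 9 (rule 218): 00111111110
Gen 10 (rule 158): 01111111101
Gen 11 (rule 195): 10111111100
Gen 12 (rule 218): 00111111110
Gen 13 (rule 158): 01111111101
Gen 14 (rule 195): 10111111100
Gen 15 (rule 218): 00111111110
Gen 16 (rule 158): 01111111101
Gen 17 (rule 195): 10111111100

Answer: 9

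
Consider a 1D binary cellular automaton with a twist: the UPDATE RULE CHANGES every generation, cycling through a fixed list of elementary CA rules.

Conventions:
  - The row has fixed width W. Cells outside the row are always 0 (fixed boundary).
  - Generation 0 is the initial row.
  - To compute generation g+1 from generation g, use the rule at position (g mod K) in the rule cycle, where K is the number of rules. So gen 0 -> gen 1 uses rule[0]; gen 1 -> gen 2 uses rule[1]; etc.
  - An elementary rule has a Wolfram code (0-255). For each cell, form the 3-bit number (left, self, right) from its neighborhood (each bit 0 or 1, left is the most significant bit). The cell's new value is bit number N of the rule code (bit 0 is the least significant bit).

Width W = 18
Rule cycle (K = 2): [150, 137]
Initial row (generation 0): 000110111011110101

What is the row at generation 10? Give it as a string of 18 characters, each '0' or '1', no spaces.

Gen 0: 000110111011110101
Gen 1 (rule 150): 001000010001100101
Gen 2 (rule 137): 100011000101000000
Gen 3 (rule 150): 110100101101100000
Gen 4 (rule 137): 100000001001001111
Gen 5 (rule 150): 110000011111110110
Gen 6 (rule 137): 100111011111100100
Gen 7 (rule 150): 111010001111011110
Gen 8 (rule 137): 110000101110011100
Gen 9 (rule 150): 001001100101101010
Gen 10 (rule 137): 100001000001000000

Answer: 100001000001000000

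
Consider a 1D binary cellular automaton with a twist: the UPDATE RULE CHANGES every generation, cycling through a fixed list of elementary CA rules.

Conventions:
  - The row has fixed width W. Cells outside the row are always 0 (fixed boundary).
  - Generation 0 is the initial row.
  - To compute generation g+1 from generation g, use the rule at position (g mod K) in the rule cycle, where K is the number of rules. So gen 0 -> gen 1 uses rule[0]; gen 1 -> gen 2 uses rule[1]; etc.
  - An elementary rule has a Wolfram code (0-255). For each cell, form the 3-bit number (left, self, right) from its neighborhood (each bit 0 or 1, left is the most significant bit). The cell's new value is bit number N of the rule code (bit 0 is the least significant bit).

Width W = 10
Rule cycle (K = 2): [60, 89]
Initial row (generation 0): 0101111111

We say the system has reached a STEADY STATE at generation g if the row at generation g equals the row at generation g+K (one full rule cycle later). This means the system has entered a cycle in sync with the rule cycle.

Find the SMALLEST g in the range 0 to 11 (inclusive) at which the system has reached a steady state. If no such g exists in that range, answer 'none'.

Gen 0: 0101111111
Gen 1 (rule 60): 0111000000
Gen 2 (rule 89): 0101111111
Gen 3 (rule 60): 0111000000
Gen 4 (rule 89): 0101111111
Gen 5 (rule 60): 0111000000
Gen 6 (rule 89): 0101111111
Gen 7 (rule 60): 0111000000
Gen 8 (rule 89): 0101111111
Gen 9 (rule 60): 0111000000
Gen 10 (rule 89): 0101111111
Gen 11 (rule 60): 0111000000
Gen 12 (rule 89): 0101111111
Gen 13 (rule 60): 0111000000

Answer: 0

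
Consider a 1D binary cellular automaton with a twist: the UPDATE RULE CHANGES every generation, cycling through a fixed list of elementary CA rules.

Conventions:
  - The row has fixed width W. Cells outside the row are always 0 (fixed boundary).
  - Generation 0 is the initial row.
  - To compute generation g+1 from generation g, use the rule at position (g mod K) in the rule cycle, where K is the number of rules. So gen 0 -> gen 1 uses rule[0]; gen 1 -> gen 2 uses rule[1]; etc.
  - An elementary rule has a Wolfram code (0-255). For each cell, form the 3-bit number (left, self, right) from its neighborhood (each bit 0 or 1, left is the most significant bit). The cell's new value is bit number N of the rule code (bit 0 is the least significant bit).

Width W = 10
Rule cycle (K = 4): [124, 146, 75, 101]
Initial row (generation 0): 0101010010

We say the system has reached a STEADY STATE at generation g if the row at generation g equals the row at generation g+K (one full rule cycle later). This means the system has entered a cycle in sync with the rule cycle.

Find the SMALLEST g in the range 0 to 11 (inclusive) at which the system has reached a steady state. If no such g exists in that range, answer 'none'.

Gen 0: 0101010010
Gen 1 (rule 124): 0111111011
Gen 2 (rule 146): 1011110000
Gen 3 (rule 75): 0010010111
Gen 4 (rule 101): 1010011001
Gen 5 (rule 124): 1111011101
Gen 6 (rule 146): 0110001000
Gen 7 (rule 75): 1110110011
Gen 8 (rule 101): 0011010001
Gen 9 (rule 124): 0011111001
Gen 10 (rule 146): 0101110110
Gen 11 (rule 75): 1001010110
Gen 12 (rule 101): 1001111010
Gen 13 (rule 124): 1101001111
Gen 14 (rule 146): 0000110110
Gen 15 (rule 75): 1111110110

Answer: none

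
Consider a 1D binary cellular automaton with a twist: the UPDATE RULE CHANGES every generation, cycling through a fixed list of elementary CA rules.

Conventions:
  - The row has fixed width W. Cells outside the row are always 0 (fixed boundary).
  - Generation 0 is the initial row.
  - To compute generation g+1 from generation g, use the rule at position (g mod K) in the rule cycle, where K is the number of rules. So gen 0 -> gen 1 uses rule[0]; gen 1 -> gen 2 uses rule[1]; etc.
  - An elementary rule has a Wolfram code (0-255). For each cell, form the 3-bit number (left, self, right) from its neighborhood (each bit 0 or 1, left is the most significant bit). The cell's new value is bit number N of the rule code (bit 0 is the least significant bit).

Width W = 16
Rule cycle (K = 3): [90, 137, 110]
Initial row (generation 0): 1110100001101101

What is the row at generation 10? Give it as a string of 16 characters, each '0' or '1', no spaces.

Answer: 0111011010101011

Derivation:
Gen 0: 1110100001101101
Gen 1 (rule 90): 1010010011101100
Gen 2 (rule 137): 0000000011001001
Gen 3 (rule 110): 0000000111011011
Gen 4 (rule 90): 0000001101011011
Gen 5 (rule 137): 1111101000010010
Gen 6 (rule 110): 1000111000110110
Gen 7 (rule 90): 0101101101110111
Gen 8 (rule 137): 0001001001100110
Gen 9 (rule 110): 0011011011101110
Gen 10 (rule 90): 0111011010101011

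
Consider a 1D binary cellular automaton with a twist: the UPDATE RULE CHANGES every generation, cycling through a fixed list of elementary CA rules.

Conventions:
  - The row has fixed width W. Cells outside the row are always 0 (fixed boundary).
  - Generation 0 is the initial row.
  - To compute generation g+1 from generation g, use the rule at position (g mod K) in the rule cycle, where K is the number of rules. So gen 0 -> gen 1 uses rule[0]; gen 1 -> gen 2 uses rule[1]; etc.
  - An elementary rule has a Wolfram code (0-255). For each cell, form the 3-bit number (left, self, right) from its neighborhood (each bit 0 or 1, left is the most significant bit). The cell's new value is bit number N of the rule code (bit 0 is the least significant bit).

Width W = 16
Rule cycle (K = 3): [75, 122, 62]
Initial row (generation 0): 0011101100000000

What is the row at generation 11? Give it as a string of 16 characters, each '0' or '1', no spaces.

Answer: 1111110111110110

Derivation:
Gen 0: 0011101100000000
Gen 1 (rule 75): 1110101101111111
Gen 2 (rule 122): 1011011111000001
Gen 3 (rule 62): 1110110000100011
Gen 4 (rule 75): 1010110111001111
Gen 5 (rule 122): 0101111101111001
Gen 6 (rule 62): 1111000011000111
Gen 7 (rule 75): 1001011111011101
Gen 8 (rule 122): 0110110001110110
Gen 9 (rule 62): 1101101011001101
Gen 10 (rule 75): 1101100011011100
Gen 11 (rule 122): 1111110111110110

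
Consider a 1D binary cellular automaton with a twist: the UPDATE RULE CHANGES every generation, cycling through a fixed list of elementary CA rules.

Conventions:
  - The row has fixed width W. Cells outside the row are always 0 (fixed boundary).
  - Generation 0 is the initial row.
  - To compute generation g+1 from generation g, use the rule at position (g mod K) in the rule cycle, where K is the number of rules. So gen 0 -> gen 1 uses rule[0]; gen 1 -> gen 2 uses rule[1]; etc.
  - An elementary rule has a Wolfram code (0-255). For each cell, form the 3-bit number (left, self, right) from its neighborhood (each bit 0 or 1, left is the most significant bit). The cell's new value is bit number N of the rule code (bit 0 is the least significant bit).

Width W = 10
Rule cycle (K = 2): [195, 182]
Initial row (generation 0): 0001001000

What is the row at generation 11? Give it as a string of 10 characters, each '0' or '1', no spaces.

Answer: 1011010111

Derivation:
Gen 0: 0001001000
Gen 1 (rule 195): 1110010011
Gen 2 (rule 182): 0101111100
Gen 3 (rule 195): 1000111101
Gen 4 (rule 182): 1101011011
Gen 5 (rule 195): 0100001001
Gen 6 (rule 182): 1110011111
Gen 7 (rule 195): 0110101111
Gen 8 (rule 182): 1001110110
Gen 9 (rule 195): 0010110010
Gen 10 (rule 182): 0111001111
Gen 11 (rule 195): 1011010111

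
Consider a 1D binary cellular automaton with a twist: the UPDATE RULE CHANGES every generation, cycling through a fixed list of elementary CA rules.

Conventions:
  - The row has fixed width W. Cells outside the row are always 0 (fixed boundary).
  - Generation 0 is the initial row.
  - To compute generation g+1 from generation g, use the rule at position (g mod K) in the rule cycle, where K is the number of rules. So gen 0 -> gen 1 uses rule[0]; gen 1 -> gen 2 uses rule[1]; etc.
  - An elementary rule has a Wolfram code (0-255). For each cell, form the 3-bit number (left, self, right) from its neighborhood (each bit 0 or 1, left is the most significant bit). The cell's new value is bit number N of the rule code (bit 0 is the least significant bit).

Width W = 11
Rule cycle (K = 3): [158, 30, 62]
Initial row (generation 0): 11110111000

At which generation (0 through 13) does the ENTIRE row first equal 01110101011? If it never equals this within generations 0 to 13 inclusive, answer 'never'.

Answer: never

Derivation:
Gen 0: 11110111000
Gen 1 (rule 158): 11100110100
Gen 2 (rule 30): 10011100110
Gen 3 (rule 62): 11110011101
Gen 4 (rule 158): 11101111001
Gen 5 (rule 30): 10001000111
Gen 6 (rule 62): 11011101100
Gen 7 (rule 158): 10011001010
Gen 8 (rule 30): 11110111011
Gen 9 (rule 62): 10001100110
Gen 10 (rule 158): 11011011101
Gen 11 (rule 30): 10010010001
Gen 12 (rule 62): 11111111011
Gen 13 (rule 158): 11111110010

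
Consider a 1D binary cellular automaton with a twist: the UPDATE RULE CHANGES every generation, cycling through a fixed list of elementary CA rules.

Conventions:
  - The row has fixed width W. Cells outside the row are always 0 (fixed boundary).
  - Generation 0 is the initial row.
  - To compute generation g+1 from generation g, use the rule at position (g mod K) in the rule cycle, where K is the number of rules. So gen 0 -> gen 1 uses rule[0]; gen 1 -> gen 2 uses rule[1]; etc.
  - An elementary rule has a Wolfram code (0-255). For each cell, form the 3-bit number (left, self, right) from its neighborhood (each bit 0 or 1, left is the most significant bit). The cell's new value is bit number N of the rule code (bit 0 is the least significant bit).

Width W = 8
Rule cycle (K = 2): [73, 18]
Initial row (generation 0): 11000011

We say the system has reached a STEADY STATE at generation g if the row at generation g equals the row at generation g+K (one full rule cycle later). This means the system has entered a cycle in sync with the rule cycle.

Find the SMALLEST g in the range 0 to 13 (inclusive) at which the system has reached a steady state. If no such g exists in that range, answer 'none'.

Answer: 2

Derivation:
Gen 0: 11000011
Gen 1 (rule 73): 11011011
Gen 2 (rule 18): 00000000
Gen 3 (rule 73): 11111111
Gen 4 (rule 18): 00000000
Gen 5 (rule 73): 11111111
Gen 6 (rule 18): 00000000
Gen 7 (rule 73): 11111111
Gen 8 (rule 18): 00000000
Gen 9 (rule 73): 11111111
Gen 10 (rule 18): 00000000
Gen 11 (rule 73): 11111111
Gen 12 (rule 18): 00000000
Gen 13 (rule 73): 11111111
Gen 14 (rule 18): 00000000
Gen 15 (rule 73): 11111111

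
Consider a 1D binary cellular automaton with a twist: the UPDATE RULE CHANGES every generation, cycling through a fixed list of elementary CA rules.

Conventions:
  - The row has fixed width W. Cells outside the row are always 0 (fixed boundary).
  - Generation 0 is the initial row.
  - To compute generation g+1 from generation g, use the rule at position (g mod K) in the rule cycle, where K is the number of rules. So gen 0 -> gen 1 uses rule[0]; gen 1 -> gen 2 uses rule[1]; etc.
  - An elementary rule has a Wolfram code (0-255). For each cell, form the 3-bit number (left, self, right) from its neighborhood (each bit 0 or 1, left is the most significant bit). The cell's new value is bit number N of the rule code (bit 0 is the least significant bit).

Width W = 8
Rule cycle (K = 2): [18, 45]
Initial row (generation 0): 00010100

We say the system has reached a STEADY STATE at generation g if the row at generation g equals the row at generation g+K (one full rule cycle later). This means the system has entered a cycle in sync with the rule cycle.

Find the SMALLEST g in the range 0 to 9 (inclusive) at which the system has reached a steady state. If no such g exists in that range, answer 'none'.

Gen 0: 00010100
Gen 1 (rule 18): 00100010
Gen 2 (rule 45): 10101010
Gen 3 (rule 18): 00000001
Gen 4 (rule 45): 11111101
Gen 5 (rule 18): 00000000
Gen 6 (rule 45): 11111111
Gen 7 (rule 18): 00000000
Gen 8 (rule 45): 11111111
Gen 9 (rule 18): 00000000
Gen 10 (rule 45): 11111111
Gen 11 (rule 18): 00000000

Answer: 5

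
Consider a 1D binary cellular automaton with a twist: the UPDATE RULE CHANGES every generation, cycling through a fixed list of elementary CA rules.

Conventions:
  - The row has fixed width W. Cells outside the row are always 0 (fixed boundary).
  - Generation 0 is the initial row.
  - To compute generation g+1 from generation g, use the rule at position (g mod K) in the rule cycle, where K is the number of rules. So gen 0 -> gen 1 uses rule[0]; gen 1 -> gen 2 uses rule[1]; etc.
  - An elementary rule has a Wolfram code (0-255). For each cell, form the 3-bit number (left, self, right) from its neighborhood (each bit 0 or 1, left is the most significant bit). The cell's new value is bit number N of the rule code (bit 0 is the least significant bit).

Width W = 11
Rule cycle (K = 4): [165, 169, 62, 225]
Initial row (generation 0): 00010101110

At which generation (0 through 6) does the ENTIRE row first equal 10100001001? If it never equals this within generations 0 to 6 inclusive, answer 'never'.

Gen 0: 00010101110
Gen 1 (rule 165): 11011110100
Gen 2 (rule 169): 10111101001
Gen 3 (rule 62): 11100011111
Gen 4 (rule 225): 01101001111
Gen 5 (rule 165): 00011000110
Gen 6 (rule 169): 11010010100

Answer: never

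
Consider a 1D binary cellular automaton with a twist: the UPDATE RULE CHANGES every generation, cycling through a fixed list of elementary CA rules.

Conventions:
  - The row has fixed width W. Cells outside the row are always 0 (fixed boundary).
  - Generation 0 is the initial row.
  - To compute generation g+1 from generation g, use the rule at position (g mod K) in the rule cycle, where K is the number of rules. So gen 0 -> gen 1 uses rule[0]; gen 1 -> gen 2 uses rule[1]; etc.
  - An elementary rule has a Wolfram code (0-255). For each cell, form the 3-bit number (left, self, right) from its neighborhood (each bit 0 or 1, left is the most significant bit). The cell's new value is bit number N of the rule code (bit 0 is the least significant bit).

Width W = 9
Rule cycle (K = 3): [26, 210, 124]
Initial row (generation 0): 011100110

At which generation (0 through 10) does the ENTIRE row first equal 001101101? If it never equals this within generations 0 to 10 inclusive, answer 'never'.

Gen 0: 011100110
Gen 1 (rule 26): 110011101
Gen 2 (rule 210): 011101100
Gen 3 (rule 124): 010111110
Gen 4 (rule 26): 100100001
Gen 5 (rule 210): 011010010
Gen 6 (rule 124): 011111011
Gen 7 (rule 26): 110000010
Gen 8 (rule 210): 011000101
Gen 9 (rule 124): 011100111
Gen 10 (rule 26): 110011100

Answer: never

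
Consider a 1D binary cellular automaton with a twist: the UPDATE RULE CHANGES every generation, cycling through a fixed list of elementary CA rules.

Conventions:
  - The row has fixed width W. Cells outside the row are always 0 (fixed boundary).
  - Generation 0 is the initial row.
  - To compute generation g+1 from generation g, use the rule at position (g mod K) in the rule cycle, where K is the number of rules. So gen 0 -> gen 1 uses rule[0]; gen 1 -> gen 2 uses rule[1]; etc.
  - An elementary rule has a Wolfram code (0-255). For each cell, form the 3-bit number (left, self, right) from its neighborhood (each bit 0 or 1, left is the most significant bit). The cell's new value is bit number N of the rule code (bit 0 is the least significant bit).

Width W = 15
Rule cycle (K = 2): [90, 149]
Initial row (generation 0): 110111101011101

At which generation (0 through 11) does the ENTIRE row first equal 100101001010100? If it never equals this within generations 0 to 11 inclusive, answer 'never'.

Gen 0: 110111101011101
Gen 1 (rule 90): 110100100010100
Gen 2 (rule 149): 000110111010111
Gen 3 (rule 90): 001110101000101
Gen 4 (rule 149): 100100101110101
Gen 5 (rule 90): 011011001010000
Gen 6 (rule 149): 000000101011111
Gen 7 (rule 90): 000001000010001
Gen 8 (rule 149): 111101111011101
Gen 9 (rule 90): 100101001010100
Gen 10 (rule 149): 110101101010111
Gen 11 (rule 90): 110001100000101

Answer: 9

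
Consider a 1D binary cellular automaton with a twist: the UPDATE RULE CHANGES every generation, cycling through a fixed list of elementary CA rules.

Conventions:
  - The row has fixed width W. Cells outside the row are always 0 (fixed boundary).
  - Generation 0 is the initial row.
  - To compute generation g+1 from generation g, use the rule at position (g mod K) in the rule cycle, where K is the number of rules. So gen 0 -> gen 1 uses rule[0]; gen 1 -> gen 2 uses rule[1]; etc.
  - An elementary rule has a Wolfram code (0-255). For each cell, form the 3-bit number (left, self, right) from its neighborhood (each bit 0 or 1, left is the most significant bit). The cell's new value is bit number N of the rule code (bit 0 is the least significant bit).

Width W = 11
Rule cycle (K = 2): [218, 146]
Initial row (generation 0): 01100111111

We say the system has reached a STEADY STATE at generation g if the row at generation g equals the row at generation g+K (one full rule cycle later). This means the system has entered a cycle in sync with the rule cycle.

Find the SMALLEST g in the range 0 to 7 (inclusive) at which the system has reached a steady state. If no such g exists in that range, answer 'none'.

Answer: 1

Derivation:
Gen 0: 01100111111
Gen 1 (rule 218): 11111111111
Gen 2 (rule 146): 01111111110
Gen 3 (rule 218): 11111111111
Gen 4 (rule 146): 01111111110
Gen 5 (rule 218): 11111111111
Gen 6 (rule 146): 01111111110
Gen 7 (rule 218): 11111111111
Gen 8 (rule 146): 01111111110
Gen 9 (rule 218): 11111111111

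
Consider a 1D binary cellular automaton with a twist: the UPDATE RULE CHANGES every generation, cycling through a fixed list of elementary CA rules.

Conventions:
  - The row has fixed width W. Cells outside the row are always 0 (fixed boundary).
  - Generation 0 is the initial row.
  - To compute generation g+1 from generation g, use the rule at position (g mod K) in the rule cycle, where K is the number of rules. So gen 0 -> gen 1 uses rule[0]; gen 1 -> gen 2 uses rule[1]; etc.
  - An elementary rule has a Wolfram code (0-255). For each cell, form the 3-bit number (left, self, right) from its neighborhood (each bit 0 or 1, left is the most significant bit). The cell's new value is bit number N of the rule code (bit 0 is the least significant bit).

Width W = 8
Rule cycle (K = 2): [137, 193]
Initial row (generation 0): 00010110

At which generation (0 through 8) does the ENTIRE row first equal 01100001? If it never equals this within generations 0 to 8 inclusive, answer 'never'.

Gen 0: 00010110
Gen 1 (rule 137): 11000100
Gen 2 (rule 193): 01010001
Gen 3 (rule 137): 00000100
Gen 4 (rule 193): 11110001
Gen 5 (rule 137): 11100100
Gen 6 (rule 193): 01100001
Gen 7 (rule 137): 01001100
Gen 8 (rule 193): 00000101

Answer: 6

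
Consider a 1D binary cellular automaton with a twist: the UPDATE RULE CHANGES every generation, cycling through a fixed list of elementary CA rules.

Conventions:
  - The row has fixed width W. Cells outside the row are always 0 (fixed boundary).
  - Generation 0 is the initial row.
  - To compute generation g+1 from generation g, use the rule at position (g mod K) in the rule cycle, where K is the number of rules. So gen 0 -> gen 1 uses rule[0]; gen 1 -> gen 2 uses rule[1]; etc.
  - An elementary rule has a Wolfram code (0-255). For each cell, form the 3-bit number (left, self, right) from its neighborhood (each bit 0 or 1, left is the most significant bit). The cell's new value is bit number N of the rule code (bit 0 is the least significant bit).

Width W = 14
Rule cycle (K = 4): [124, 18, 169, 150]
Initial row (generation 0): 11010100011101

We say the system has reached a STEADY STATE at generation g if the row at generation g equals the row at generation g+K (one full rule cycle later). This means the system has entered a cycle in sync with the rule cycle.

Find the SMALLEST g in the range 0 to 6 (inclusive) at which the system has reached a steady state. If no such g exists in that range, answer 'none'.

Gen 0: 11010100011101
Gen 1 (rule 124): 11111110010111
Gen 2 (rule 18): 00000001100000
Gen 3 (rule 169): 11111101001111
Gen 4 (rule 150): 01111001110110
Gen 5 (rule 124): 01001101011111
Gen 6 (rule 18): 10110000000000
Gen 7 (rule 169): 01100111111111
Gen 8 (rule 150): 10011011111110
Gen 9 (rule 124): 11011110000011
Gen 10 (rule 18): 00000001000100

Answer: none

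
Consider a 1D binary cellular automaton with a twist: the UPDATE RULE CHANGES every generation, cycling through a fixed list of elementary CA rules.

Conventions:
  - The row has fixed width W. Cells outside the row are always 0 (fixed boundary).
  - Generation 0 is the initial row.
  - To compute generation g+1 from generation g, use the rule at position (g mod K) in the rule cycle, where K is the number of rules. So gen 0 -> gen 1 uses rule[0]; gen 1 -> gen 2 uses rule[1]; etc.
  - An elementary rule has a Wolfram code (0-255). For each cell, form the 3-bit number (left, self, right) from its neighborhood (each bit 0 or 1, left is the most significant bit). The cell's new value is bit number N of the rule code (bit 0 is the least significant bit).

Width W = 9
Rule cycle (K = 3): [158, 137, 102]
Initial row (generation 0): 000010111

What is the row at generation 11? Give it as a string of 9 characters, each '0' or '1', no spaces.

Gen 0: 000010111
Gen 1 (rule 158): 000110110
Gen 2 (rule 137): 110100100
Gen 3 (rule 102): 011101100
Gen 4 (rule 158): 111001010
Gen 5 (rule 137): 110000000
Gen 6 (rule 102): 010000000
Gen 7 (rule 158): 111000000
Gen 8 (rule 137): 110011111
Gen 9 (rule 102): 010100001
Gen 10 (rule 158): 110110011
Gen 11 (rule 137): 100100010

Answer: 100100010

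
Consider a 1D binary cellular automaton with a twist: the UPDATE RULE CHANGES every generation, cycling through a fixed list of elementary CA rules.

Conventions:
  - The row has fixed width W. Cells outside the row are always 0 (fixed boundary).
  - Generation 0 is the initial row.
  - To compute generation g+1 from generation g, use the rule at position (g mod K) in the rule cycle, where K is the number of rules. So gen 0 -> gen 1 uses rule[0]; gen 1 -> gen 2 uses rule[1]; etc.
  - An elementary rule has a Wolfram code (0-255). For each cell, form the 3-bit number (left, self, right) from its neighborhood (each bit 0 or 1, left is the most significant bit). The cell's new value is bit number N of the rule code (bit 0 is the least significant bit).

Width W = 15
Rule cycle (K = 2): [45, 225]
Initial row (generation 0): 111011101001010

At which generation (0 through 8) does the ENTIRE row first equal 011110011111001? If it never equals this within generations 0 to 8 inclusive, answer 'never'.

Answer: 8

Derivation:
Gen 0: 111011101001010
Gen 1 (rule 45): 100110011001110
Gen 2 (rule 225): 000010001000110
Gen 3 (rule 45): 111010101010100
Gen 4 (rule 225): 011101010101001
Gen 5 (rule 45): 010011111111001
Gen 6 (rule 225): 000001111111000
Gen 7 (rule 45): 111101000000011
Gen 8 (rule 225): 011110011111001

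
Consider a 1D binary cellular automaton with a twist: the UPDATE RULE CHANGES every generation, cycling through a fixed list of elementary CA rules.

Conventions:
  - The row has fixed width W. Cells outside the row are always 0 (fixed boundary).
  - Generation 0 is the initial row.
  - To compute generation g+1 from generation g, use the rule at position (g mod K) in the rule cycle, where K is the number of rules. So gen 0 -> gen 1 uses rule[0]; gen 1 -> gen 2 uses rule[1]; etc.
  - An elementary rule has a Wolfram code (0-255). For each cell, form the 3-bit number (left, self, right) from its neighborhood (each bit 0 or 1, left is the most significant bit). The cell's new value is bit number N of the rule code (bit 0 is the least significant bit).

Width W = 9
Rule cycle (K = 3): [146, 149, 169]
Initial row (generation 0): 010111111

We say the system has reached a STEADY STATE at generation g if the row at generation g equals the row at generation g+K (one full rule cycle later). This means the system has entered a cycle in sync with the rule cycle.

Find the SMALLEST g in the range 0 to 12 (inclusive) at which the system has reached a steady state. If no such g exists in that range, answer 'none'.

Answer: 8

Derivation:
Gen 0: 010111111
Gen 1 (rule 146): 100011110
Gen 2 (rule 149): 111001101
Gen 3 (rule 169): 110001010
Gen 4 (rule 146): 001010001
Gen 5 (rule 149): 101011101
Gen 6 (rule 169): 010111010
Gen 7 (rule 146): 100010001
Gen 8 (rule 149): 111011101
Gen 9 (rule 169): 110111010
Gen 10 (rule 146): 000010001
Gen 11 (rule 149): 111011101
Gen 12 (rule 169): 110111010
Gen 13 (rule 146): 000010001
Gen 14 (rule 149): 111011101
Gen 15 (rule 169): 110111010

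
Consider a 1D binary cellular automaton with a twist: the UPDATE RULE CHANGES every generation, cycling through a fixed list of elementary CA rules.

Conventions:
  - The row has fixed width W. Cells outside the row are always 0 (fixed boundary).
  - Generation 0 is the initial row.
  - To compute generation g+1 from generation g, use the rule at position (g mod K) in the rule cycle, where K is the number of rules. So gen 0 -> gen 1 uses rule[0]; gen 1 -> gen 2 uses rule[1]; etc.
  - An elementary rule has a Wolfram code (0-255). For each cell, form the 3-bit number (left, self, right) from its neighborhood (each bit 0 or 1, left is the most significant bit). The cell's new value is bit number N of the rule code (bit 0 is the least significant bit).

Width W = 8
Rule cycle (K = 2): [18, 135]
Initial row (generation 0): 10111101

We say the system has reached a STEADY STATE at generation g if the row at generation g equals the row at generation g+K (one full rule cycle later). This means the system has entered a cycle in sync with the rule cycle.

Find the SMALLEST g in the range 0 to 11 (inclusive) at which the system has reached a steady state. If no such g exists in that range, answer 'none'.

Answer: 1

Derivation:
Gen 0: 10111101
Gen 1 (rule 18): 00000000
Gen 2 (rule 135): 11111111
Gen 3 (rule 18): 00000000
Gen 4 (rule 135): 11111111
Gen 5 (rule 18): 00000000
Gen 6 (rule 135): 11111111
Gen 7 (rule 18): 00000000
Gen 8 (rule 135): 11111111
Gen 9 (rule 18): 00000000
Gen 10 (rule 135): 11111111
Gen 11 (rule 18): 00000000
Gen 12 (rule 135): 11111111
Gen 13 (rule 18): 00000000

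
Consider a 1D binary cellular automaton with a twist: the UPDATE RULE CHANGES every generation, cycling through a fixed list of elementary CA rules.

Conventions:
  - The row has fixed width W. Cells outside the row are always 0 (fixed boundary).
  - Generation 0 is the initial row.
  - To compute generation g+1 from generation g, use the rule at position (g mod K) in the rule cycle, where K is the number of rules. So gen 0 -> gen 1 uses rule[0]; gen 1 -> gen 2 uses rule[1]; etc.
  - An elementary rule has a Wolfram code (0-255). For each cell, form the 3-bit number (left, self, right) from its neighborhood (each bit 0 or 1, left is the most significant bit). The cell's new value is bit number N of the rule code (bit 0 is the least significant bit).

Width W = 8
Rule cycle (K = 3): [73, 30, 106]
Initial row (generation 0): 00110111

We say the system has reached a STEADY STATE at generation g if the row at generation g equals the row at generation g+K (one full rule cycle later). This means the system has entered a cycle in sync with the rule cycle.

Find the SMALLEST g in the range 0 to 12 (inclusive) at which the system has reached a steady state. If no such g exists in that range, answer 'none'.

Gen 0: 00110111
Gen 1 (rule 73): 10110101
Gen 2 (rule 30): 10100101
Gen 3 (rule 106): 01001010
Gen 4 (rule 73): 00000000
Gen 5 (rule 30): 00000000
Gen 6 (rule 106): 00000000
Gen 7 (rule 73): 11111111
Gen 8 (rule 30): 10000000
Gen 9 (rule 106): 00000000
Gen 10 (rule 73): 11111111
Gen 11 (rule 30): 10000000
Gen 12 (rule 106): 00000000
Gen 13 (rule 73): 11111111
Gen 14 (rule 30): 10000000
Gen 15 (rule 106): 00000000

Answer: 6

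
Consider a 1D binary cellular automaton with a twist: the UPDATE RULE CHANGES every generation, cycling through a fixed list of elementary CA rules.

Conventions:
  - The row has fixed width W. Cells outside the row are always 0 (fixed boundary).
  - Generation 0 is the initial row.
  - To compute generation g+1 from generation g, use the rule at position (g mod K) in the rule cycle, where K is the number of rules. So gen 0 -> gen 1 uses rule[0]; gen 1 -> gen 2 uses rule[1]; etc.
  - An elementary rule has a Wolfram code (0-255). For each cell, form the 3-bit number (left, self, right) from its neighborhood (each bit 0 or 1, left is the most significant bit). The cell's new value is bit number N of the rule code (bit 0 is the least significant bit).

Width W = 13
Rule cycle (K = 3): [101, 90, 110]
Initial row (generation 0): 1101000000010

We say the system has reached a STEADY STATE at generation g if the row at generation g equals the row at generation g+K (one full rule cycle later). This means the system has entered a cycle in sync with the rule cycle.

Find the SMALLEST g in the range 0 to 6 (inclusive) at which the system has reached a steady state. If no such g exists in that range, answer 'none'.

Gen 0: 1101000000010
Gen 1 (rule 101): 0111011111010
Gen 2 (rule 90): 1101010001001
Gen 3 (rule 110): 1111110011011
Gen 4 (rule 101): 0000010001101
Gen 5 (rule 90): 0000101011100
Gen 6 (rule 110): 0001111110100
Gen 7 (rule 101): 1100000011101
Gen 8 (rule 90): 1110000110100
Gen 9 (rule 110): 1010001111100

Answer: none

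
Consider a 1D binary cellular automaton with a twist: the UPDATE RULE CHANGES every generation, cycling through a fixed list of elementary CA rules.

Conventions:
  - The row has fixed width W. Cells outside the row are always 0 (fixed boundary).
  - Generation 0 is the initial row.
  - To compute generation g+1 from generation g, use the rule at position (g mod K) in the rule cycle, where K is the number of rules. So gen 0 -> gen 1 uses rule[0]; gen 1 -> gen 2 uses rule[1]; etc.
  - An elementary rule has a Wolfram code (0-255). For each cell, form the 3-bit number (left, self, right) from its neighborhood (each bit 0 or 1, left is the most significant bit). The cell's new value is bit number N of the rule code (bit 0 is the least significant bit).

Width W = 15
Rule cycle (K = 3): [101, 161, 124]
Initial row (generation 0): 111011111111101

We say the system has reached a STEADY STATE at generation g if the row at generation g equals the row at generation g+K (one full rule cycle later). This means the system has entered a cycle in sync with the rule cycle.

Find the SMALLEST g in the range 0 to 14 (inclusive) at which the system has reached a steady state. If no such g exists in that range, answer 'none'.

Answer: none

Derivation:
Gen 0: 111011111111101
Gen 1 (rule 101): 001100000000111
Gen 2 (rule 161): 100001111110010
Gen 3 (rule 124): 110001000011011
Gen 4 (rule 101): 010101011001101
Gen 5 (rule 161): 001010100000010
Gen 6 (rule 124): 001111110000011
Gen 7 (rule 101): 100000010111001
Gen 8 (rule 161): 001111001010000
Gen 9 (rule 124): 001001101111000
Gen 10 (rule 101): 101000110001011
Gen 11 (rule 161): 010010000100100
Gen 12 (rule 124): 011011000110110
Gen 13 (rule 101): 001101010011010
Gen 14 (rule 161): 100010100000100
Gen 15 (rule 124): 110011110000110
Gen 16 (rule 101): 010000010110010
Gen 17 (rule 161): 000111001000000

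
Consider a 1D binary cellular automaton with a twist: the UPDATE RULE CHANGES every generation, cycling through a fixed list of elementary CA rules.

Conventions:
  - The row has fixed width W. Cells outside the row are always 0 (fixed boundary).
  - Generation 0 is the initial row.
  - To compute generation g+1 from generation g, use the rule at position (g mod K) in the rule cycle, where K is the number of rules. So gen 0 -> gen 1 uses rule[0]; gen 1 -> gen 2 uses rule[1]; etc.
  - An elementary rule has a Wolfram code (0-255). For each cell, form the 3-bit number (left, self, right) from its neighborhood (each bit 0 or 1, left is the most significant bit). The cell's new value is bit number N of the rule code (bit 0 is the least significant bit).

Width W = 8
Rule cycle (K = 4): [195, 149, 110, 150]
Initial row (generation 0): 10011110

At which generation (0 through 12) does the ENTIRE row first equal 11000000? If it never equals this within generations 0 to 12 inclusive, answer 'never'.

Gen 0: 10011110
Gen 1 (rule 195): 00101110
Gen 2 (rule 149): 10100101
Gen 3 (rule 110): 11101111
Gen 4 (rule 150): 01000110
Gen 5 (rule 195): 10011010
Gen 6 (rule 149): 11000011
Gen 7 (rule 110): 11000111
Gen 8 (rule 150): 00101010
Gen 9 (rule 195): 11000000
Gen 10 (rule 149): 00111111
Gen 11 (rule 110): 01100001
Gen 12 (rule 150): 10010011

Answer: 9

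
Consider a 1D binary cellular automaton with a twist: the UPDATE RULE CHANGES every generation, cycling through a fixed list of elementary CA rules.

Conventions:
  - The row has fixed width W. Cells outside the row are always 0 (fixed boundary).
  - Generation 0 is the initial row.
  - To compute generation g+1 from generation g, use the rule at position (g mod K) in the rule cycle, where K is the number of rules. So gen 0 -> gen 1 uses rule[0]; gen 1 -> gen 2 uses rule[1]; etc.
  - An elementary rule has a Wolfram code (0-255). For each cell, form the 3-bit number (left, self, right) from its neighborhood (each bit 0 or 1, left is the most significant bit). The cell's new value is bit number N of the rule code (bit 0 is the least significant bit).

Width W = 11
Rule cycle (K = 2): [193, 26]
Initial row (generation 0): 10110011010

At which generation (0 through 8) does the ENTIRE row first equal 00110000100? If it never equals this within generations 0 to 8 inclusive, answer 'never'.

Gen 0: 10110011010
Gen 1 (rule 193): 00010001000
Gen 2 (rule 26): 00101010100
Gen 3 (rule 193): 10000000001
Gen 4 (rule 26): 01000000010
Gen 5 (rule 193): 00011111000
Gen 6 (rule 26): 00110000100
Gen 7 (rule 193): 10010110001
Gen 8 (rule 26): 01100101010

Answer: 6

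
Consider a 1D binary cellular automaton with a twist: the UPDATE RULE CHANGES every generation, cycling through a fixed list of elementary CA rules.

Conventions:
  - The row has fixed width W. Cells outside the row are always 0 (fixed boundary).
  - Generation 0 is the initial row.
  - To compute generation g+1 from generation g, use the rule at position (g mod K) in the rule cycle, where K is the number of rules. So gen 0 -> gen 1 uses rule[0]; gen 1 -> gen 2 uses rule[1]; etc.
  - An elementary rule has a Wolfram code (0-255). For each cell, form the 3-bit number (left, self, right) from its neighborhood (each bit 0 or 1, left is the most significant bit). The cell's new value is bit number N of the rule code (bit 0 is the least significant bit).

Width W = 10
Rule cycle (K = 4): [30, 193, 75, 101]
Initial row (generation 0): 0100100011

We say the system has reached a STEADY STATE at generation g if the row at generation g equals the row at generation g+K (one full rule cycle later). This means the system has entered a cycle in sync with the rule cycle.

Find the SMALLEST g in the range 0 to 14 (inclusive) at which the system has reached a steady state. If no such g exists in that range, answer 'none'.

Answer: none

Derivation:
Gen 0: 0100100011
Gen 1 (rule 30): 1111110110
Gen 2 (rule 193): 0111110010
Gen 3 (rule 75): 1100010100
Gen 4 (rule 101): 0101011101
Gen 5 (rule 30): 1101010001
Gen 6 (rule 193): 0100000100
Gen 7 (rule 75): 1001111001
Gen 8 (rule 101): 1000001001
Gen 9 (rule 30): 1100011111
Gen 10 (rule 193): 0101001111
Gen 11 (rule 75): 1000011001
Gen 12 (rule 101): 1011001001
Gen 13 (rule 30): 1010111111
Gen 14 (rule 193): 0000011111
Gen 15 (rule 75): 1111110001
Gen 16 (rule 101): 0000010101
Gen 17 (rule 30): 0000110101
Gen 18 (rule 193): 1110010000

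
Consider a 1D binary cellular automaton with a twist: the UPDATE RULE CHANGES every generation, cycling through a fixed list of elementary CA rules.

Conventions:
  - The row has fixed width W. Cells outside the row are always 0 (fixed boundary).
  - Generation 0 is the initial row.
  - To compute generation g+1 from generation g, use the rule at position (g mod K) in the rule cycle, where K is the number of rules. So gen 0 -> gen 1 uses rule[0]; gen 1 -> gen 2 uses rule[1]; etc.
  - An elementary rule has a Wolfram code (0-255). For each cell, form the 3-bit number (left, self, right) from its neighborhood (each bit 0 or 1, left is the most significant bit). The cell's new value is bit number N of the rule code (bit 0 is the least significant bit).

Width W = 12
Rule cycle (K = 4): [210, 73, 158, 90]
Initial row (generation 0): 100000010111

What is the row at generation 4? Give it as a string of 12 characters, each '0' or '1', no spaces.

Answer: 011100011001

Derivation:
Gen 0: 100000010111
Gen 1 (rule 210): 010000100011
Gen 2 (rule 73): 000110001011
Gen 3 (rule 158): 001101011010
Gen 4 (rule 90): 011100011001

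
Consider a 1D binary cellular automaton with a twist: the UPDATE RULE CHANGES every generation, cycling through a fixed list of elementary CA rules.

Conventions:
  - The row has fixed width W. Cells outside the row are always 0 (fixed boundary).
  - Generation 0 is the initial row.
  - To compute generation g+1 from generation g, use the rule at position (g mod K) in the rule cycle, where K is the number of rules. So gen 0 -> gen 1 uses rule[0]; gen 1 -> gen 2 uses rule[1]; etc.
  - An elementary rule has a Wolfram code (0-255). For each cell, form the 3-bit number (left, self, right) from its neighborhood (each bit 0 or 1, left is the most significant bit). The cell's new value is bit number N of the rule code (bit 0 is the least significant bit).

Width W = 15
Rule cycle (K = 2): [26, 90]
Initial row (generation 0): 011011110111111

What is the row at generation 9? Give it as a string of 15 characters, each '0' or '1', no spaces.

Gen 0: 011011110111111
Gen 1 (rule 26): 110010000100000
Gen 2 (rule 90): 111101001010000
Gen 3 (rule 26): 100000110001000
Gen 4 (rule 90): 010001111010100
Gen 5 (rule 26): 101011000000010
Gen 6 (rule 90): 000011100000101
Gen 7 (rule 26): 000110010001000
Gen 8 (rule 90): 001111101010100
Gen 9 (rule 26): 011000000000010

Answer: 011000000000010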